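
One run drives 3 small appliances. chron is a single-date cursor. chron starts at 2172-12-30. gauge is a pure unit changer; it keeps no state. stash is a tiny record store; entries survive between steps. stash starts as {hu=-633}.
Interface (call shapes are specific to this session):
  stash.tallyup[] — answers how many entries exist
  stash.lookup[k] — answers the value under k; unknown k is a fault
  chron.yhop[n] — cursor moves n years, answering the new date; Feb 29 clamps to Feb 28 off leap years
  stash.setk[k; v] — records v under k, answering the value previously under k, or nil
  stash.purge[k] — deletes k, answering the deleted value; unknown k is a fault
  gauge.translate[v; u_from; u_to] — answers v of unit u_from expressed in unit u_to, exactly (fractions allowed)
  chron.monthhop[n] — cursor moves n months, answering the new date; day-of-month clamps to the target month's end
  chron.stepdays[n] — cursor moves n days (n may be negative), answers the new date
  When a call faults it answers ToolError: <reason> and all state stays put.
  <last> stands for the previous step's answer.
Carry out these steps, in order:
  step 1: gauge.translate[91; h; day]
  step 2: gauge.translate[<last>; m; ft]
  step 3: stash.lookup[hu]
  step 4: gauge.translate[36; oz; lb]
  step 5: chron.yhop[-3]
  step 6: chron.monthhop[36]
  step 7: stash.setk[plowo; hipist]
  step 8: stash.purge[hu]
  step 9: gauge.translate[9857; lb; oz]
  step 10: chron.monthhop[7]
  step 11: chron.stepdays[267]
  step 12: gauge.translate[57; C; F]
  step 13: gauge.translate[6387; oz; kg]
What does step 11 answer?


Answer: 2174-04-23

Derivation:
Act: translate[v='91'; u_from='h'; u_to='day']
Obs: 91/24
Act: translate[v='<last>'; u_from='m'; u_to='ft']
Obs: 56875/4572
Act: lookup[k='hu']
Obs: -633
Act: translate[v='36'; u_from='oz'; u_to='lb']
Obs: 9/4
Act: yhop[n='-3']
Obs: 2169-12-30
Act: monthhop[n='36']
Obs: 2172-12-30
Act: setk[k='plowo'; v='hipist']
Obs: nil
Act: purge[k='hu']
Obs: -633
Act: translate[v='9857'; u_from='lb'; u_to='oz']
Obs: 157712
Act: monthhop[n='7']
Obs: 2173-07-30
Act: stepdays[n='267']
Obs: 2174-04-23
Act: translate[v='57'; u_from='C'; u_to='F']
Obs: 673/5
Act: translate[v='6387'; u_from='oz'; u_to='kg']
Obs: 289709446719/1600000000


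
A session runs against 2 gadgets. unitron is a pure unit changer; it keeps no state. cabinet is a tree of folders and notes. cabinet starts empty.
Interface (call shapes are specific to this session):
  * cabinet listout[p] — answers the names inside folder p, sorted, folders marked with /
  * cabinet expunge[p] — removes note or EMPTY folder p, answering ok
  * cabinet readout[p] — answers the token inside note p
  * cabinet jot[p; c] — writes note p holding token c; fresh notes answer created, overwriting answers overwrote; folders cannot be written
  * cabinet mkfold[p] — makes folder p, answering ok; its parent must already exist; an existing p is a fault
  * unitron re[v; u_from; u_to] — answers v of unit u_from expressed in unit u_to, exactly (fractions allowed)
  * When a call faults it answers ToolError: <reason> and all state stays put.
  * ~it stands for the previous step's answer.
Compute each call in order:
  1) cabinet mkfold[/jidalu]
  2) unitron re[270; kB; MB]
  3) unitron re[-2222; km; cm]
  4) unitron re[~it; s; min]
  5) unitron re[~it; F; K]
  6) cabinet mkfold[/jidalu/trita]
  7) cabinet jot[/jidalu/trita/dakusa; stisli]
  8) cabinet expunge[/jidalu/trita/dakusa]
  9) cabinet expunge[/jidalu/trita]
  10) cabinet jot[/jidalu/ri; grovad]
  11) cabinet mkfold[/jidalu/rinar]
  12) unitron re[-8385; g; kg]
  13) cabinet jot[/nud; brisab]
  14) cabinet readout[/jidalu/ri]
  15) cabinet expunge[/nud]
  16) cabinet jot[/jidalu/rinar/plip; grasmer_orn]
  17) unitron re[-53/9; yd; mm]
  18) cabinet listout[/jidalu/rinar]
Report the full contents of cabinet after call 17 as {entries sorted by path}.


Answer: {jidalu/, jidalu/ri=grovad, jidalu/rinar/, jidalu/rinar/plip=grasmer_orn}

Derivation:
-> cabinet mkfold(p=/jidalu)
<- ok
-> unitron re(v=270, u_from=kB, u_to=MB)
<- 27/100
-> unitron re(v=-2222, u_from=km, u_to=cm)
<- -222200000
-> unitron re(v=~it, u_from=s, u_to=min)
<- -11110000/3
-> unitron re(v=~it, u_from=F, u_to=K)
<- -1110862099/540
-> cabinet mkfold(p=/jidalu/trita)
<- ok
-> cabinet jot(p=/jidalu/trita/dakusa, c=stisli)
<- created
-> cabinet expunge(p=/jidalu/trita/dakusa)
<- ok
-> cabinet expunge(p=/jidalu/trita)
<- ok
-> cabinet jot(p=/jidalu/ri, c=grovad)
<- created
-> cabinet mkfold(p=/jidalu/rinar)
<- ok
-> unitron re(v=-8385, u_from=g, u_to=kg)
<- -1677/200
-> cabinet jot(p=/nud, c=brisab)
<- created
-> cabinet readout(p=/jidalu/ri)
<- grovad
-> cabinet expunge(p=/nud)
<- ok
-> cabinet jot(p=/jidalu/rinar/plip, c=grasmer_orn)
<- created
-> unitron re(v=-53/9, u_from=yd, u_to=mm)
<- -26924/5
-> cabinet listout(p=/jidalu/rinar)
<- [plip]


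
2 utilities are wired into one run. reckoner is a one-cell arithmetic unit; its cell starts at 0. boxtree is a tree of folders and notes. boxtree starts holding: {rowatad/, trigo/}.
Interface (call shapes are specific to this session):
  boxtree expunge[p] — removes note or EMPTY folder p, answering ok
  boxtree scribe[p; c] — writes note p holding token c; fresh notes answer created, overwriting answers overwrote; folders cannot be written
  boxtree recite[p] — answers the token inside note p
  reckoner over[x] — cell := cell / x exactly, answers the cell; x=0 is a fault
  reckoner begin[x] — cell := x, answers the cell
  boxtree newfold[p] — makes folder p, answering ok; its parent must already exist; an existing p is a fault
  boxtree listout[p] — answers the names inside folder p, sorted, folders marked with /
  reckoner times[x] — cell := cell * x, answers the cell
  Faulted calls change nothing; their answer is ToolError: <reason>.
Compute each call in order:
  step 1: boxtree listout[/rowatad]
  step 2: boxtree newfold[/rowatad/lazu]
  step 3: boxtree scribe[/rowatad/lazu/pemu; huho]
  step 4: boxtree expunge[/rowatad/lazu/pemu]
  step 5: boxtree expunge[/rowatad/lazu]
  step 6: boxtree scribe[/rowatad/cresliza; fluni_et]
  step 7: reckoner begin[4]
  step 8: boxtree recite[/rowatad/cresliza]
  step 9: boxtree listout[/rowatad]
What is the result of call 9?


I try boxtree listout on p→/rowatad, which returns [].
Now I run boxtree newfold on p→/rowatad/lazu, yielding ok.
Using boxtree scribe on p→/rowatad/lazu/pemu, c→huho, and get created.
I use boxtree expunge on p→/rowatad/lazu/pemu: ok.
I try boxtree expunge on p→/rowatad/lazu, which returns ok.
I run boxtree scribe on p→/rowatad/cresliza, c→fluni_et, → created.
Then reckoner begin on x→4, giving 4.
I call boxtree recite on p→/rowatad/cresliza, → fluni_et.
Next I call boxtree listout on p→/rowatad, and see [cresliza].

Answer: [cresliza]


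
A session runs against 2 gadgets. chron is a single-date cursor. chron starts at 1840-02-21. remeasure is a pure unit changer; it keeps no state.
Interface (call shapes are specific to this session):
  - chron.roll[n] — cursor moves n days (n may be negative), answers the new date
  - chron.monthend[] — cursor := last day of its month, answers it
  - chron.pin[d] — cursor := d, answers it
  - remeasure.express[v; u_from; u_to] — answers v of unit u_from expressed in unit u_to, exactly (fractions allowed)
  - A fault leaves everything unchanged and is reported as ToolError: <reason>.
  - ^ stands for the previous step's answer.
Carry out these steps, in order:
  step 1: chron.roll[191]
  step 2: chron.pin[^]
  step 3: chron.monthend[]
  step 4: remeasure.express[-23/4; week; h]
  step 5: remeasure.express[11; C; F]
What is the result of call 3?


Calling roll on 191, and get 1840-08-30.
Invoking pin on ^, — result: 1840-08-30.
I call monthend, and get 1840-08-31.
Now I run express on -23/4, week, h, and observe -966.
I use express on 11, C, F, and observe 259/5.

Answer: 1840-08-31


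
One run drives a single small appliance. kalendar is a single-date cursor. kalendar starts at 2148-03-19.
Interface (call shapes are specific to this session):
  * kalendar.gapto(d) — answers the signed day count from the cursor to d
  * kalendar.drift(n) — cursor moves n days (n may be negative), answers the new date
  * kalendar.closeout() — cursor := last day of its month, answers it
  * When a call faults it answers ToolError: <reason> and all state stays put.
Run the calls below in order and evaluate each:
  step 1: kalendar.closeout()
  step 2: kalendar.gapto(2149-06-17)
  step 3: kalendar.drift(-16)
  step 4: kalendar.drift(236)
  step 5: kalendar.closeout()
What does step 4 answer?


·→ kalendar.closeout()
·← 2148-03-31
·→ kalendar.gapto(d: 2149-06-17)
·← 443
·→ kalendar.drift(n: -16)
·← 2148-03-15
·→ kalendar.drift(n: 236)
·← 2148-11-06
·→ kalendar.closeout()
·← 2148-11-30

Answer: 2148-11-06


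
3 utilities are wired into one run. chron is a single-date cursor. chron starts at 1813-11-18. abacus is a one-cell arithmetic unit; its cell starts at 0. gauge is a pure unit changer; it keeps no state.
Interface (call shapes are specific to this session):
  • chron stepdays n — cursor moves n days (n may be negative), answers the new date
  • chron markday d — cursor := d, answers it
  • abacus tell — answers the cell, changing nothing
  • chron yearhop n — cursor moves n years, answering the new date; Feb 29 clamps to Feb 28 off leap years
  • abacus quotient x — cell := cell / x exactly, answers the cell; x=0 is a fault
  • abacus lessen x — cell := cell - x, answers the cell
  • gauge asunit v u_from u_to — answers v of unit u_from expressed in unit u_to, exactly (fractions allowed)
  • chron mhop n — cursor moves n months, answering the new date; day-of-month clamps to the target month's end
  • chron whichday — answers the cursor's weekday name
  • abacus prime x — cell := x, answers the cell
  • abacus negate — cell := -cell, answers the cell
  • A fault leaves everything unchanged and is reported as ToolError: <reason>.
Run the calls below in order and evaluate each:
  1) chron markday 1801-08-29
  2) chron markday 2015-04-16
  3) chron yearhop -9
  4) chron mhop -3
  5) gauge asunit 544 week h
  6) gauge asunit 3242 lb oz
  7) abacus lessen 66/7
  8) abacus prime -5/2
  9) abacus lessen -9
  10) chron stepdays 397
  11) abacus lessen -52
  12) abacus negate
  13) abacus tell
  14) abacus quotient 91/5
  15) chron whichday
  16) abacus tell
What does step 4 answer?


# chron markday(d=1801-08-29) ~> 1801-08-29
# chron markday(d=2015-04-16) ~> 2015-04-16
# chron yearhop(n=-9) ~> 2006-04-16
# chron mhop(n=-3) ~> 2006-01-16
# gauge asunit(v=544, u_from=week, u_to=h) ~> 91392
# gauge asunit(v=3242, u_from=lb, u_to=oz) ~> 51872
# abacus lessen(x=66/7) ~> -66/7
# abacus prime(x=-5/2) ~> -5/2
# abacus lessen(x=-9) ~> 13/2
# chron stepdays(n=397) ~> 2007-02-17
# abacus lessen(x=-52) ~> 117/2
# abacus negate() ~> -117/2
# abacus tell() ~> -117/2
# abacus quotient(x=91/5) ~> -45/14
# chron whichday() ~> Saturday
# abacus tell() ~> -45/14

Answer: 2006-01-16


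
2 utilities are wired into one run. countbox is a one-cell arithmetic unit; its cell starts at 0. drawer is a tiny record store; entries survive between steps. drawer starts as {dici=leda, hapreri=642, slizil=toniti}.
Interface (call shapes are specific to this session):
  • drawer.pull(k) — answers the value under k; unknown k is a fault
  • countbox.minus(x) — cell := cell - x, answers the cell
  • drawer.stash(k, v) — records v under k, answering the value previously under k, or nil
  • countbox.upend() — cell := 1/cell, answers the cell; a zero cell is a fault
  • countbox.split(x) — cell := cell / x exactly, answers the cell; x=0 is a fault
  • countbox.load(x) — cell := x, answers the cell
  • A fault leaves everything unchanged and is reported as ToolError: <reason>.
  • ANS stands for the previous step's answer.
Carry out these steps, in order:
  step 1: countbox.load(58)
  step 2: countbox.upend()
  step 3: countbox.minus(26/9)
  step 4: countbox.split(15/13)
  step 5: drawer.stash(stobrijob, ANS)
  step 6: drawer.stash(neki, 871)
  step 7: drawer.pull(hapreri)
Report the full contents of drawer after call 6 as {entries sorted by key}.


Act: countbox.load[x: 58]
Obs: 58
Act: countbox.upend[]
Obs: 1/58
Act: countbox.minus[x: 26/9]
Obs: -1499/522
Act: countbox.split[x: 15/13]
Obs: -19487/7830
Act: drawer.stash[k: stobrijob; v: ANS]
Obs: nil
Act: drawer.stash[k: neki; v: 871]
Obs: nil
Act: drawer.pull[k: hapreri]
Obs: 642

Answer: {dici=leda, hapreri=642, neki=871, slizil=toniti, stobrijob=-19487/7830}


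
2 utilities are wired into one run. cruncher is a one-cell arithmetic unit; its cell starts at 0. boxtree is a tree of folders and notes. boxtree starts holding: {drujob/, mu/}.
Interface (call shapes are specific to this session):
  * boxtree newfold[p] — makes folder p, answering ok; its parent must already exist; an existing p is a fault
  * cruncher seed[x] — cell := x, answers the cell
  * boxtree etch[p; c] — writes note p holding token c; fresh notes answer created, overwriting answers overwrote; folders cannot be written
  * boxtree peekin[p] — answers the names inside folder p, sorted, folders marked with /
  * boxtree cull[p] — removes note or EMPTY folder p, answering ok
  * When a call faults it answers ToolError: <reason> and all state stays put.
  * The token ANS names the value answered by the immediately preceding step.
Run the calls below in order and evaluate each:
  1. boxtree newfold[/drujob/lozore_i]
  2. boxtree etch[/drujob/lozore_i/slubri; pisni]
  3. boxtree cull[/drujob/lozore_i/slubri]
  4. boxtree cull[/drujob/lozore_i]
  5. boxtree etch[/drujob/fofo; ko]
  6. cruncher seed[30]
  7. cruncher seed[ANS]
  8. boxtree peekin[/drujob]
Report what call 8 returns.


Answer: [fofo]

Derivation:
I call boxtree newfold using p: /drujob/lozore_i, which returns ok.
I try boxtree etch using p: /drujob/lozore_i/slubri, c: pisni, and observe created.
I call boxtree cull using p: /drujob/lozore_i/slubri, and get ok.
Next I call boxtree cull using p: /drujob/lozore_i, and get ok.
Using boxtree etch using p: /drujob/fofo, c: ko, → created.
I try cruncher seed using x: 30, and observe 30.
I try cruncher seed using x: ANS, → 30.
Then boxtree peekin using p: /drujob, — result: [fofo].


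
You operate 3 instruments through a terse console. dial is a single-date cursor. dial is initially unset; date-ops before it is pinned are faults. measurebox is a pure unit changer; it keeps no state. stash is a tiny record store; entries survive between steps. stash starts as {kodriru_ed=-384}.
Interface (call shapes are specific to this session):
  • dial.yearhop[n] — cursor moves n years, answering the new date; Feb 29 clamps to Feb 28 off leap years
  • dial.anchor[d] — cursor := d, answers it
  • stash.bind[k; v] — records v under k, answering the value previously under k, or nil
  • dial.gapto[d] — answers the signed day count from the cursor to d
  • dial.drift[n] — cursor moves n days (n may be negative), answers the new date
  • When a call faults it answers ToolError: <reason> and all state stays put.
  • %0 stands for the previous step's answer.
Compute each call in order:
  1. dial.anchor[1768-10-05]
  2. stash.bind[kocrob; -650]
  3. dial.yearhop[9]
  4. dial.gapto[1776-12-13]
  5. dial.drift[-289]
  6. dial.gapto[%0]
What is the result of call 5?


% 1. anchor(d→1768-10-05) : 1768-10-05
% 2. bind(k→kocrob, v→-650) : nil
% 3. yearhop(n→9) : 1777-10-05
% 4. gapto(d→1776-12-13) : -296
% 5. drift(n→-289) : 1776-12-20
% 6. gapto(d→%0) : 0

Answer: 1776-12-20


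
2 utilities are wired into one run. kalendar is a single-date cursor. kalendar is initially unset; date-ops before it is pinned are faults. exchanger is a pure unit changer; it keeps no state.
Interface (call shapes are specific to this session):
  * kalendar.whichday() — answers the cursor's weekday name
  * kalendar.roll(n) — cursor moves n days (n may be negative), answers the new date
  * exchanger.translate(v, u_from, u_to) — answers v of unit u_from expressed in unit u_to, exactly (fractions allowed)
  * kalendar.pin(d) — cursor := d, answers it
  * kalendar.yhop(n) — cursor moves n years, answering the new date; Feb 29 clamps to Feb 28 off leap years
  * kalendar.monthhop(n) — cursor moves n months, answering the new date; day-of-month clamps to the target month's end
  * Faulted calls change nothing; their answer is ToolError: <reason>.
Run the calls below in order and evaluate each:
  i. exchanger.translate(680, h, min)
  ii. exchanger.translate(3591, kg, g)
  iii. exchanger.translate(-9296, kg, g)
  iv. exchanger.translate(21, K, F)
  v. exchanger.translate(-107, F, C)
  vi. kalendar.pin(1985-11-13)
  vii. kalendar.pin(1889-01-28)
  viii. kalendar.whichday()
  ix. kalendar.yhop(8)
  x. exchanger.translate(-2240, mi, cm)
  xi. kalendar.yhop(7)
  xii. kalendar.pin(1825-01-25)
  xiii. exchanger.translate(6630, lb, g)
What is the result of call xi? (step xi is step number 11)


Do: exchanger.translate[v=680; u_from=h; u_to=min]
See: 40800
Do: exchanger.translate[v=3591; u_from=kg; u_to=g]
See: 3591000
Do: exchanger.translate[v=-9296; u_from=kg; u_to=g]
See: -9296000
Do: exchanger.translate[v=21; u_from=K; u_to=F]
See: -42187/100
Do: exchanger.translate[v=-107; u_from=F; u_to=C]
See: -695/9
Do: kalendar.pin[d=1985-11-13]
See: 1985-11-13
Do: kalendar.pin[d=1889-01-28]
See: 1889-01-28
Do: kalendar.whichday[]
See: Monday
Do: kalendar.yhop[n=8]
See: 1897-01-28
Do: exchanger.translate[v=-2240; u_from=mi; u_to=cm]
See: -360493056
Do: kalendar.yhop[n=7]
See: 1904-01-28
Do: kalendar.pin[d=1825-01-25]
See: 1825-01-25
Do: exchanger.translate[v=6630; u_from=lb; u_to=g]
See: 30073174131/10000

Answer: 1904-01-28


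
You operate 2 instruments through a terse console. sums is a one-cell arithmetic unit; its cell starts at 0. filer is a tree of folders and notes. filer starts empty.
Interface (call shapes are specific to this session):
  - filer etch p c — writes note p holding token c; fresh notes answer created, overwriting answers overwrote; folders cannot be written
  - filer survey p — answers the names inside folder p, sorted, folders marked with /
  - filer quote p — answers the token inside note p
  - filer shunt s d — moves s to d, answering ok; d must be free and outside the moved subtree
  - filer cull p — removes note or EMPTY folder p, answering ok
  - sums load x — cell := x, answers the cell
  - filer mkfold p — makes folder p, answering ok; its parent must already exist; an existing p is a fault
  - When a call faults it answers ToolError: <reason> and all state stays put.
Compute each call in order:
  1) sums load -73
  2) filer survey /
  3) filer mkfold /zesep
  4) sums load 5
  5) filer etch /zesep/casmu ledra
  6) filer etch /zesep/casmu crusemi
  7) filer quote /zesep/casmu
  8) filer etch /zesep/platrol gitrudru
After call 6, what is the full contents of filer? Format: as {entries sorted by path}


$ sums load x→-73
  -73
$ filer survey p→/
  []
$ filer mkfold p→/zesep
  ok
$ sums load x→5
  5
$ filer etch p→/zesep/casmu c→ledra
  created
$ filer etch p→/zesep/casmu c→crusemi
  overwrote
$ filer quote p→/zesep/casmu
  crusemi
$ filer etch p→/zesep/platrol c→gitrudru
  created

Answer: {zesep/, zesep/casmu=crusemi}


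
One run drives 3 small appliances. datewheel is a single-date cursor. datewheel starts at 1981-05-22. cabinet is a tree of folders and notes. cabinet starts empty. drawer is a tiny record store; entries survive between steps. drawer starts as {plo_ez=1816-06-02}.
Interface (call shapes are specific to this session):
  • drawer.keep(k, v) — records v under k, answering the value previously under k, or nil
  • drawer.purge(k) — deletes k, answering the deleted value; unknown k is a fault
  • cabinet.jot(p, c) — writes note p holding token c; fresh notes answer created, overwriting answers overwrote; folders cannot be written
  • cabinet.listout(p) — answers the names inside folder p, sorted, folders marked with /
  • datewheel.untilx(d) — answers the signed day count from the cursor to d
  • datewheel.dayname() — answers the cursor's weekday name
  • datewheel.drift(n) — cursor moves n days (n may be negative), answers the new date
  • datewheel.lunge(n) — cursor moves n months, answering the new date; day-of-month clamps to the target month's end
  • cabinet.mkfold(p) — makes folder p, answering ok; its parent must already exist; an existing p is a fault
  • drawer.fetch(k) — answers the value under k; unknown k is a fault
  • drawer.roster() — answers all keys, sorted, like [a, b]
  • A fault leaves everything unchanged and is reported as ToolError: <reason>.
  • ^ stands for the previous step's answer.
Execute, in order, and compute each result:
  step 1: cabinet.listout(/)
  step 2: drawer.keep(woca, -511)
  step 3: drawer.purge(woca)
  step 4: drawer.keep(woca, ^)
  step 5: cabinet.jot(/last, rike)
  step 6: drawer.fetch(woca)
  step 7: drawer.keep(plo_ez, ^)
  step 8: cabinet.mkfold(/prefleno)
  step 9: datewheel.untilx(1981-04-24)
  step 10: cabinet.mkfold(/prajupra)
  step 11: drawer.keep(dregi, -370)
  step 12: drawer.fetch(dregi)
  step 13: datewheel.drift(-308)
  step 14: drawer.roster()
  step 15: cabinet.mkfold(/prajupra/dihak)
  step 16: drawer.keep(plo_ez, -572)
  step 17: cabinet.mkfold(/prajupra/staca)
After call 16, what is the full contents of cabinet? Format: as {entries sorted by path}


Answer: {last=rike, prajupra/, prajupra/dihak/, prefleno/}

Derivation:
·→ cabinet.listout(p='/')
·← []
·→ drawer.keep(k='woca', v='-511')
·← nil
·→ drawer.purge(k='woca')
·← -511
·→ drawer.keep(k='woca', v='^')
·← nil
·→ cabinet.jot(p='/last', c='rike')
·← created
·→ drawer.fetch(k='woca')
·← -511
·→ drawer.keep(k='plo_ez', v='^')
·← 1816-06-02
·→ cabinet.mkfold(p='/prefleno')
·← ok
·→ datewheel.untilx(d='1981-04-24')
·← -28
·→ cabinet.mkfold(p='/prajupra')
·← ok
·→ drawer.keep(k='dregi', v='-370')
·← nil
·→ drawer.fetch(k='dregi')
·← -370
·→ datewheel.drift(n='-308')
·← 1980-07-18
·→ drawer.roster()
·← [dregi, plo_ez, woca]
·→ cabinet.mkfold(p='/prajupra/dihak')
·← ok
·→ drawer.keep(k='plo_ez', v='-572')
·← -511
·→ cabinet.mkfold(p='/prajupra/staca')
·← ok


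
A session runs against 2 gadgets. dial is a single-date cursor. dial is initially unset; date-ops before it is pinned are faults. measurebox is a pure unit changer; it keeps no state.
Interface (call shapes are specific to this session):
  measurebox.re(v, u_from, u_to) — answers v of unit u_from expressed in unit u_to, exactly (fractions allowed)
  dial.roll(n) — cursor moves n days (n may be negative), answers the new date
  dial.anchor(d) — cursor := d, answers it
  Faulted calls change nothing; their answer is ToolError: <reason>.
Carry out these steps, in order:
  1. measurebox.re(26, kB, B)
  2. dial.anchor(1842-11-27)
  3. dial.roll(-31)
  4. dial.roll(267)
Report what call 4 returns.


Answer: 1843-07-21

Derivation:
Then measurebox.re(v: 26, u_from: kB, u_to: B), giving 26000.
Then dial.anchor(d: 1842-11-27), and observe 1842-11-27.
I call dial.roll(n: -31), and see 1842-10-27.
Then dial.roll(n: 267), yielding 1843-07-21.


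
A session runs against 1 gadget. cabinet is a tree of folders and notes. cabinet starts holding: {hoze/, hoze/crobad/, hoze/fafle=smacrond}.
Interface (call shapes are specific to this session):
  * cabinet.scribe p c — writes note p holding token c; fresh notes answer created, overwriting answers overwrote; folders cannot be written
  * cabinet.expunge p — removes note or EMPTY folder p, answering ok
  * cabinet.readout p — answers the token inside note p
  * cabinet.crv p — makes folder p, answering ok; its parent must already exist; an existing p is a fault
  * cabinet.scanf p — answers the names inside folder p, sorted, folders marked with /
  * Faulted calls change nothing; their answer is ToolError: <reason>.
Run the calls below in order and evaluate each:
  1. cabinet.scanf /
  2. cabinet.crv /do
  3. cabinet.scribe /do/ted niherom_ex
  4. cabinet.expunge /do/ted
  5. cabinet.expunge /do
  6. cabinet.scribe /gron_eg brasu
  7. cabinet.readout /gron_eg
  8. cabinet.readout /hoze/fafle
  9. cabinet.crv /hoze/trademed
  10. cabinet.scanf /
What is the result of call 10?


Answer: [gron_eg, hoze/]

Derivation:
Calling cabinet.scanf(p→/), giving [hoze/].
Next I call cabinet.crv(p→/do), and observe ok.
Next I call cabinet.scribe(p→/do/ted, c→niherom_ex), giving created.
I try cabinet.expunge(p→/do/ted), yielding ok.
Then cabinet.expunge(p→/do): ok.
I use cabinet.scribe(p→/gron_eg, c→brasu), → created.
Invoking cabinet.readout(p→/gron_eg), giving brasu.
Invoking cabinet.readout(p→/hoze/fafle): smacrond.
Then cabinet.crv(p→/hoze/trademed), which returns ok.
Then cabinet.scanf(p→/), which returns [gron_eg, hoze/].


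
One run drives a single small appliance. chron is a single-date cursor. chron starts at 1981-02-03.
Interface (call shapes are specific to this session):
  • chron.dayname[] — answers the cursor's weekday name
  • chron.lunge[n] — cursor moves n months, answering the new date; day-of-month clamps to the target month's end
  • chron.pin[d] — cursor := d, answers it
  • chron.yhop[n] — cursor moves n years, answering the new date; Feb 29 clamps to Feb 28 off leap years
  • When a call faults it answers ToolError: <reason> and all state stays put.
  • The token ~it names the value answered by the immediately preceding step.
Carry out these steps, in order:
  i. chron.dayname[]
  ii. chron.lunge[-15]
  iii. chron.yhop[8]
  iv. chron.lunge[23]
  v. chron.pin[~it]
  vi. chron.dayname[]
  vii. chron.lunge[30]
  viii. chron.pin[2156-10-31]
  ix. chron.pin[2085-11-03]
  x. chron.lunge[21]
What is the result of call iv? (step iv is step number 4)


Answer: 1989-10-03

Derivation:
// dayname() -> Tuesday
// lunge(n: -15) -> 1979-11-03
// yhop(n: 8) -> 1987-11-03
// lunge(n: 23) -> 1989-10-03
// pin(d: ~it) -> 1989-10-03
// dayname() -> Tuesday
// lunge(n: 30) -> 1992-04-03
// pin(d: 2156-10-31) -> 2156-10-31
// pin(d: 2085-11-03) -> 2085-11-03
// lunge(n: 21) -> 2087-08-03


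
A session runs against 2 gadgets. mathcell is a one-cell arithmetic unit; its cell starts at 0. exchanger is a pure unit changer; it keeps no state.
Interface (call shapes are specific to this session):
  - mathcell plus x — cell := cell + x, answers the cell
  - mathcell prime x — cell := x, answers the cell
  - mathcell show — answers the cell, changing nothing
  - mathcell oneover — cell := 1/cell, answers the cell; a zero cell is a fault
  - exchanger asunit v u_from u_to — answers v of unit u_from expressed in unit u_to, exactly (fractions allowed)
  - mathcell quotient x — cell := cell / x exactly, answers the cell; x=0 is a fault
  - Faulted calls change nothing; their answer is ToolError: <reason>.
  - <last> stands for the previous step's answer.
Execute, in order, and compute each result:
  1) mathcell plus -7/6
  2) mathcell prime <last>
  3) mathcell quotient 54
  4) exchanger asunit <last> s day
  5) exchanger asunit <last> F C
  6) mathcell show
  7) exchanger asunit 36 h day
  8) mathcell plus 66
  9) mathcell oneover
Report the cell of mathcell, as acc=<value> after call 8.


Next I call mathcell plus with x='-7/6', — result: -7/6.
I invoke mathcell prime with x='<last>', → -7/6.
Using mathcell quotient with x='54', and see -7/324.
Then exchanger asunit with v='<last>', u_from='s', u_to='day', → -7/27993600.
I try exchanger asunit with v='<last>', u_from='F', u_to='C', and get -895795207/50388480.
Using mathcell show(), which returns -7/324.
Next I call exchanger asunit with v='36', u_from='h', u_to='day', and see 3/2.
Next I call mathcell plus with x='66', — result: 21377/324.
Using mathcell oneover(), and observe 324/21377.

Answer: acc=21377/324


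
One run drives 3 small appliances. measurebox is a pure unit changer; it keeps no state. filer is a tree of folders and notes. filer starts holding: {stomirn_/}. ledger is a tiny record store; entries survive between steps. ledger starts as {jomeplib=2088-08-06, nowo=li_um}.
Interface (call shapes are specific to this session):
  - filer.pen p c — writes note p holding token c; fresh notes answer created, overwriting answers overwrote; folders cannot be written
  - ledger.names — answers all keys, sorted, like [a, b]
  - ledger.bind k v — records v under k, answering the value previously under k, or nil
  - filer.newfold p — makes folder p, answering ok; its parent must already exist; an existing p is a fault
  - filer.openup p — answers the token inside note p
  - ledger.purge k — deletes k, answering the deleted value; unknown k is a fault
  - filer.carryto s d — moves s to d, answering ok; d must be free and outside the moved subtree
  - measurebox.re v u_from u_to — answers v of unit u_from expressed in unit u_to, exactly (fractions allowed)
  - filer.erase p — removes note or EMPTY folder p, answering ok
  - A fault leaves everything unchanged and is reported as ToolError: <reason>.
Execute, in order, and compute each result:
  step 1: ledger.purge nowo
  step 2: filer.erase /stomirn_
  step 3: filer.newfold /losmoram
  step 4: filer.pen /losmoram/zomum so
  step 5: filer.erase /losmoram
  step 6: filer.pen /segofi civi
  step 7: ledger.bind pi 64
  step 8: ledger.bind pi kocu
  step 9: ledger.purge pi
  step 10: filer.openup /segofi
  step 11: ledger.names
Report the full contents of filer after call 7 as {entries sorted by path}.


Next I call ledger.purge with k: nowo, and observe li_um.
I run filer.erase with p: /stomirn_, → ok.
I run filer.newfold with p: /losmoram, which returns ok.
Calling filer.pen with p: /losmoram/zomum, c: so, → created.
Invoking filer.erase with p: /losmoram, and get ToolError: not empty.
I call filer.pen with p: /segofi, c: civi, and get created.
I use ledger.bind with k: pi, v: 64, giving nil.
I use ledger.bind with k: pi, v: kocu: 64.
I run ledger.purge with k: pi, and observe kocu.
I try filer.openup with p: /segofi: civi.
I try ledger.names: [jomeplib].

Answer: {losmoram/, losmoram/zomum=so, segofi=civi}


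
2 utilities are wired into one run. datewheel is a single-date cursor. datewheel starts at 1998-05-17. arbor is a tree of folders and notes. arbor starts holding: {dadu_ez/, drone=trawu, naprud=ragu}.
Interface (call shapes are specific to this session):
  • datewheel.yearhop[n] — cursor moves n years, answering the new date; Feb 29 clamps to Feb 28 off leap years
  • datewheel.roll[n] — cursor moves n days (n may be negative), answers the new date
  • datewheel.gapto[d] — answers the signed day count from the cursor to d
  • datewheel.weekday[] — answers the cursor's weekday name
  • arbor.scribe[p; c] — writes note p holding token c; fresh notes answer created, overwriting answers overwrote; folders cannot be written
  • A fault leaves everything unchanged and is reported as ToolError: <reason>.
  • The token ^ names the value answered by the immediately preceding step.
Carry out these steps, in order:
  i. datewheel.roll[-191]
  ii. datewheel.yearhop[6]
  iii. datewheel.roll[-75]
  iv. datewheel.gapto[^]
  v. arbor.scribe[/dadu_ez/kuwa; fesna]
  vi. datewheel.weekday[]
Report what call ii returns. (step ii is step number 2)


>> roll(n: -191)
<< 1997-11-07
>> yearhop(n: 6)
<< 2003-11-07
>> roll(n: -75)
<< 2003-08-24
>> gapto(d: ^)
<< 0
>> scribe(p: /dadu_ez/kuwa, c: fesna)
<< created
>> weekday()
<< Sunday

Answer: 2003-11-07


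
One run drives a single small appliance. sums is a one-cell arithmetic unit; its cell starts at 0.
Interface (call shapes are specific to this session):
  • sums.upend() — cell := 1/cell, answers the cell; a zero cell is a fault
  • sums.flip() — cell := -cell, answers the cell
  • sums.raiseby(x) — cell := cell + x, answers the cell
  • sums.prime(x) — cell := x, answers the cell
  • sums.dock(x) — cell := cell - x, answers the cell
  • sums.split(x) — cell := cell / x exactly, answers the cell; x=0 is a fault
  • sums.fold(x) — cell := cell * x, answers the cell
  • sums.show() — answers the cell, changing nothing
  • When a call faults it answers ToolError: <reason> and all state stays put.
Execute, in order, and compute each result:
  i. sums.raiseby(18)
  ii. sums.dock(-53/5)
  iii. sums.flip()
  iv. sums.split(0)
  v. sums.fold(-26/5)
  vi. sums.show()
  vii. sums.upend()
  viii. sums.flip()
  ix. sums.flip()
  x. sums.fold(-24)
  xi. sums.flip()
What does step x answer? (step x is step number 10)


// sums.raiseby(x: 18) ~> 18
// sums.dock(x: -53/5) ~> 143/5
// sums.flip() ~> -143/5
// sums.split(x: 0) ~> ToolError: division by zero
// sums.fold(x: -26/5) ~> 3718/25
// sums.show() ~> 3718/25
// sums.upend() ~> 25/3718
// sums.flip() ~> -25/3718
// sums.flip() ~> 25/3718
// sums.fold(x: -24) ~> -300/1859
// sums.flip() ~> 300/1859

Answer: -300/1859


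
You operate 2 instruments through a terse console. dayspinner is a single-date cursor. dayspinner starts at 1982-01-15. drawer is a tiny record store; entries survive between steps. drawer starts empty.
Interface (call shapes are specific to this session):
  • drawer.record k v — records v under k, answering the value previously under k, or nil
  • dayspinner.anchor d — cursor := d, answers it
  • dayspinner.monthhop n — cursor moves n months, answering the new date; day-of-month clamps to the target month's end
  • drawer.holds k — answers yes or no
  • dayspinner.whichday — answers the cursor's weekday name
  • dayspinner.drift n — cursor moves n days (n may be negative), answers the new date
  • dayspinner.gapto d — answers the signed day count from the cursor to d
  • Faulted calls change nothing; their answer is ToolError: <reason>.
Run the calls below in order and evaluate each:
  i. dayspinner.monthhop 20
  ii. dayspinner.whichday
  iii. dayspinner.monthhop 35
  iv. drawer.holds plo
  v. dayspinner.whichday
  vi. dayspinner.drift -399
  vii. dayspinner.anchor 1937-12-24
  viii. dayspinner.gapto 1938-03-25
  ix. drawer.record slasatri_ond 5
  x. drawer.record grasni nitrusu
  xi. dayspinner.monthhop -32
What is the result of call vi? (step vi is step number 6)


·→ dayspinner.monthhop(n='20')
·← 1983-09-15
·→ dayspinner.whichday()
·← Thursday
·→ dayspinner.monthhop(n='35')
·← 1986-08-15
·→ drawer.holds(k='plo')
·← no
·→ dayspinner.whichday()
·← Friday
·→ dayspinner.drift(n='-399')
·← 1985-07-12
·→ dayspinner.anchor(d='1937-12-24')
·← 1937-12-24
·→ dayspinner.gapto(d='1938-03-25')
·← 91
·→ drawer.record(k='slasatri_ond', v='5')
·← nil
·→ drawer.record(k='grasni', v='nitrusu')
·← nil
·→ dayspinner.monthhop(n='-32')
·← 1935-04-24

Answer: 1985-07-12


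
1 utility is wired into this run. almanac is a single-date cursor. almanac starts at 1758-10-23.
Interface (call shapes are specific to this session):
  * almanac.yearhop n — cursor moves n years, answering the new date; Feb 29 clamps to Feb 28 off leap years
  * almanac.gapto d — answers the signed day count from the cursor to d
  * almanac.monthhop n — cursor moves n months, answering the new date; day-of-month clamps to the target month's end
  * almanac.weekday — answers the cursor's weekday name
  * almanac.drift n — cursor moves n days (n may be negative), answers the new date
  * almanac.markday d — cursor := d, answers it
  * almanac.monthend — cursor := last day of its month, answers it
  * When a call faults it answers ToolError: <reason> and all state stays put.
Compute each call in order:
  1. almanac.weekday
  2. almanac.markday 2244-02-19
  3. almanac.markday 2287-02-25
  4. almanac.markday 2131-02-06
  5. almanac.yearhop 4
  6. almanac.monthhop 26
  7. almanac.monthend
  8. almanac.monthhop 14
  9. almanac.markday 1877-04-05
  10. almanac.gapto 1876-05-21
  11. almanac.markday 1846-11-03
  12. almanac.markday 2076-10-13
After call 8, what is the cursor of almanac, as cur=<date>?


·→ almanac.weekday()
·← Monday
·→ almanac.markday(2244-02-19)
·← 2244-02-19
·→ almanac.markday(2287-02-25)
·← 2287-02-25
·→ almanac.markday(2131-02-06)
·← 2131-02-06
·→ almanac.yearhop(4)
·← 2135-02-06
·→ almanac.monthhop(26)
·← 2137-04-06
·→ almanac.monthend()
·← 2137-04-30
·→ almanac.monthhop(14)
·← 2138-06-30
·→ almanac.markday(1877-04-05)
·← 1877-04-05
·→ almanac.gapto(1876-05-21)
·← -319
·→ almanac.markday(1846-11-03)
·← 1846-11-03
·→ almanac.markday(2076-10-13)
·← 2076-10-13

Answer: cur=2138-06-30


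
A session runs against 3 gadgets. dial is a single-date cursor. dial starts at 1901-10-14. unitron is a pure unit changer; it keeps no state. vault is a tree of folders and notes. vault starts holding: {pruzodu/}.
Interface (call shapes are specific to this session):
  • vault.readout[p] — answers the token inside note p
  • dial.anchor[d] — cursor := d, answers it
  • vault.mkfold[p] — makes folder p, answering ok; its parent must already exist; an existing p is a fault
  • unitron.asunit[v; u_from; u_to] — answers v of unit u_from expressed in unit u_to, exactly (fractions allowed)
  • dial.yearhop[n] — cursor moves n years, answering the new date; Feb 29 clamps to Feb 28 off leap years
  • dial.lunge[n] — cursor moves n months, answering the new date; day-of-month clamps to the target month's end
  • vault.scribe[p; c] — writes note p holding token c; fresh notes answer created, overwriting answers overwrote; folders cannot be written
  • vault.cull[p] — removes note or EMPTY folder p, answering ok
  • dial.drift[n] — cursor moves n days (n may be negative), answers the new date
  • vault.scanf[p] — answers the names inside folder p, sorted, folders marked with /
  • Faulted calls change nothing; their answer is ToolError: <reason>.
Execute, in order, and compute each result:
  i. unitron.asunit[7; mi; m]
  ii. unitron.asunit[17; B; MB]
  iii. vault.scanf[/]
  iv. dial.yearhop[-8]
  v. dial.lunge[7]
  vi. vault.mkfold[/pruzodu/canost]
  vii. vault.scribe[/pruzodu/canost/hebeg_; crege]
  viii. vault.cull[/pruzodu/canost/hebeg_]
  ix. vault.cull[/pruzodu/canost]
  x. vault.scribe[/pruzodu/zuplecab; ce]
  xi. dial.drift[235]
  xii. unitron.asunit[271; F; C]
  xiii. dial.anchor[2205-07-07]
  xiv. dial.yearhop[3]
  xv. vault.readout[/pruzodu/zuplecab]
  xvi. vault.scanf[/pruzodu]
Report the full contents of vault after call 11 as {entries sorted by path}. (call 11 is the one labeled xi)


Answer: {pruzodu/, pruzodu/zuplecab=ce}

Derivation:
// asunit(v→7, u_from→mi, u_to→m) -> 1408176/125
// asunit(v→17, u_from→B, u_to→MB) -> 17/1000000
// scanf(p→/) -> [pruzodu/]
// yearhop(n→-8) -> 1893-10-14
// lunge(n→7) -> 1894-05-14
// mkfold(p→/pruzodu/canost) -> ok
// scribe(p→/pruzodu/canost/hebeg_, c→crege) -> created
// cull(p→/pruzodu/canost/hebeg_) -> ok
// cull(p→/pruzodu/canost) -> ok
// scribe(p→/pruzodu/zuplecab, c→ce) -> created
// drift(n→235) -> 1895-01-04
// asunit(v→271, u_from→F, u_to→C) -> 1195/9
// anchor(d→2205-07-07) -> 2205-07-07
// yearhop(n→3) -> 2208-07-07
// readout(p→/pruzodu/zuplecab) -> ce
// scanf(p→/pruzodu) -> [zuplecab]


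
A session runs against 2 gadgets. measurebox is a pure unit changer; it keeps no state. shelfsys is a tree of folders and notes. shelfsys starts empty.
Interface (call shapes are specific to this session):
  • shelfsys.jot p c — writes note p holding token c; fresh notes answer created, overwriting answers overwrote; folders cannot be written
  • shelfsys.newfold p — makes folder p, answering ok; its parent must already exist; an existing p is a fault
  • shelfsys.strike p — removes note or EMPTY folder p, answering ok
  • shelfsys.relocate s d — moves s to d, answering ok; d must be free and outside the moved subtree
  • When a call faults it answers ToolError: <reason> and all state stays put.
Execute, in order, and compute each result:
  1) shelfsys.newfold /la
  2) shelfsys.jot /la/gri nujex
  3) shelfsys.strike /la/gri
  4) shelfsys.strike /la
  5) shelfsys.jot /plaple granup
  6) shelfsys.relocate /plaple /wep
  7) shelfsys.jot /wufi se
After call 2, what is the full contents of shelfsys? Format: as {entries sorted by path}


Answer: {la/, la/gri=nujex}

Derivation:
% shelfsys.newfold p→/la
[out] ok
% shelfsys.jot p→/la/gri c→nujex
[out] created
% shelfsys.strike p→/la/gri
[out] ok
% shelfsys.strike p→/la
[out] ok
% shelfsys.jot p→/plaple c→granup
[out] created
% shelfsys.relocate s→/plaple d→/wep
[out] ok
% shelfsys.jot p→/wufi c→se
[out] created
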